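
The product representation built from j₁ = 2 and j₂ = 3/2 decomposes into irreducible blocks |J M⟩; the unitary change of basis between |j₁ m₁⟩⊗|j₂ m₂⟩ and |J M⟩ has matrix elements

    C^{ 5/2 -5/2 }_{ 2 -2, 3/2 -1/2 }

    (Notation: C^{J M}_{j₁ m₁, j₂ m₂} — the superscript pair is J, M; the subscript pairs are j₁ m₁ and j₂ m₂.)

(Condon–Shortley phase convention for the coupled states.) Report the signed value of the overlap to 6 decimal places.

-0.755929  (= −√(4/7))

√[6·1!3!2!/7! · 0!4!1!2!0!5!] = √(576/7)
  +(−1)^1/∏(1,0,3,0,0,2)! = -1/12  (running -1/12)
⟨..|..⟩ = √(576/7)·(-1/12) = -0.755929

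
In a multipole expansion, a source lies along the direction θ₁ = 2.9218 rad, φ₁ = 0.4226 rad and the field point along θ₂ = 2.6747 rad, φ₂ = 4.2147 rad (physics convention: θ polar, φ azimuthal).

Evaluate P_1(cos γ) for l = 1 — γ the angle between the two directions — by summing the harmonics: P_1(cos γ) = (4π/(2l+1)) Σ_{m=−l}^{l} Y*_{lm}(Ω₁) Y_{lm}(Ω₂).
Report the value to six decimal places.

0.793394

Summing Y*_{l m}(θ₁,φ₁)·Y_{l m}(θ₂,φ₂) over m ∈ [−1, 1]; prefactor 4π/(2·1+1) = 4.188790:
  [-1]  conj(Y_{1,-1})(Ω₁) = (0.068700, 0.030894) ; Y_{1,-1}(Ω₂) = (-0.074241, 0.136646) ; Δ = (-0.009322, 0.007094)
  [+0]  conj(Y_{1,0})(Ω₁) = (-0.476848, -0.000000) ; Y_{1,0}(Ω₂) = (-0.436308, 0.000000) ; Δ = (0.208053, 0.000000)
  [+1]  conj(Y_{1,1})(Ω₁) = (-0.068700, 0.030894) ; Y_{1,1}(Ω₂) = (0.074241, 0.136646) ; Δ = (-0.009322, -0.007094)
Σ over m = (0.189409, 0.000000); ×(4π/3) → (0.793394, 0.000000). Real part: 0.793394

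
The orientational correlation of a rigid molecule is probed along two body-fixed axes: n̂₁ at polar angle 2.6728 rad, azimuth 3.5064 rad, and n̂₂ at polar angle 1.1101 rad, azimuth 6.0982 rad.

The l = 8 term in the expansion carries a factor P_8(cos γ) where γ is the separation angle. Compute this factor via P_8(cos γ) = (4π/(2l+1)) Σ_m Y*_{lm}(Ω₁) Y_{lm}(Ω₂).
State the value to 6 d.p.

0.223833

Expand P_8 via completeness: Σ_{m} conj(Y_{8,m}) at Ω₁ times Y_{8,m} at Ω₂ —
  term(m=-8) = -0.000059-0.000182i   from Y*(Ω₁)=-0.000873+0.000198i, Y(Ω₂)=+0.019394+0.212735i
  term(m=-7) = -0.002279-0.001947i   from Y*(Ω₁)=-0.005882+0.003921i, Y(Ω₂)=+0.115527+0.408049i
  term(m=-6) = -0.013213-0.002094i   from Y*(Ω₁)=-0.020293+0.028543i, Y(Ω₂)=+0.169888+0.342137i
  term(m=-5) = +0.000831-0.000344i   from Y*(Ω₁)=-0.030584+0.118177i, Y(Ω₂)=-0.004434-0.005883i
  term(m=-4) = +0.062004-0.085332i   from Y*(Ω₁)=+0.033710+0.300895i, Y(Ω₂)=-0.257278-0.234890i
  term(m=-3) = +0.006791-0.086246i   from Y*(Ω₁)=+0.231027+0.447717i, Y(Ω₂)=-0.145946-0.090479i
  term(m=-2) = +0.054510+0.106990i   from Y*(Ω₁)=+0.332474+0.297306i, Y(Ω₂)=+0.251003+0.097346i
  term(m=-1) = -0.013403-0.008214i   from Y*(Ω₁)=-0.063676-0.024318i, Y(Ω₂)=+0.226686+0.042418i
  term(m=+0) = +0.112441+0.000000i   from Y*(Ω₁)=-0.471499-0.000000i, Y(Ω₂)=-0.238475+0.000000i
  term(m=+1) = -0.013403+0.008214i   from Y*(Ω₁)=+0.063676-0.024318i, Y(Ω₂)=-0.226686+0.042418i
  term(m=+2) = +0.054510-0.106990i   from Y*(Ω₁)=+0.332474-0.297306i, Y(Ω₂)=+0.251003-0.097346i
  term(m=+3) = +0.006791+0.086246i   from Y*(Ω₁)=-0.231027+0.447717i, Y(Ω₂)=+0.145946-0.090479i
  term(m=+4) = +0.062004+0.085332i   from Y*(Ω₁)=+0.033710-0.300895i, Y(Ω₂)=-0.257278+0.234890i
  term(m=+5) = +0.000831+0.000344i   from Y*(Ω₁)=+0.030584+0.118177i, Y(Ω₂)=+0.004434-0.005883i
  term(m=+6) = -0.013213+0.002094i   from Y*(Ω₁)=-0.020293-0.028543i, Y(Ω₂)=+0.169888-0.342137i
  term(m=+7) = -0.002279+0.001947i   from Y*(Ω₁)=+0.005882+0.003921i, Y(Ω₂)=-0.115527+0.408049i
  term(m=+8) = -0.000059+0.000182i   from Y*(Ω₁)=-0.000873-0.000198i, Y(Ω₂)=+0.019394-0.212735i
Σ over m = +0.302806+0.000000i; ×(4π/17) → +0.223833+0.000000i. Real part: 0.223833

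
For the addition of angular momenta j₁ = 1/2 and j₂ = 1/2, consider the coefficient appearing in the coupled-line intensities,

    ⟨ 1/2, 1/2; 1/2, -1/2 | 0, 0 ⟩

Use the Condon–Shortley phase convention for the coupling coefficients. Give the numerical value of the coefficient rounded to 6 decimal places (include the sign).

+0.707107

triangle: 1!·0!·0!/2! = 1/2
(j±m)!: 1!·0!·0!·1!·0!·0! = 1
prefactor² = (2J+1)·Δ·N² = 1/2
  k=0: +1/(0!·1!·0!·0!·0!·0!) = 1
Σ = 1  ⇒  CG² = 1/2·1² = 1/2
CG = +√(1/2) = +0.707107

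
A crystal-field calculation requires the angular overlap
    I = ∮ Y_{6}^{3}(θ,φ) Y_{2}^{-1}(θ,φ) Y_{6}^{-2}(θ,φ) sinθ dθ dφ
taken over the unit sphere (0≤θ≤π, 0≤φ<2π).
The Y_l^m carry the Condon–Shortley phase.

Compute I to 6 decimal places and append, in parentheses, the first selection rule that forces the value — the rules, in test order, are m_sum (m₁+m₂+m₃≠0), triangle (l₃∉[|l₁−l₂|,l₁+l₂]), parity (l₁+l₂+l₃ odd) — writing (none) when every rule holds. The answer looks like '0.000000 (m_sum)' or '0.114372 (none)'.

-0.140463 (none)

Checks pass: Σm=0; 14 even; l₃=6∈[4,8].
(2·6+1)(2·2+1)(2·6+1) = 845
Δ: 2! 10! 2! / 15! → 1/90090
sum: t=0:+1/69120 t=1:−1/14400 t=2:+1/69120 = -7/172800
3j²(6 2 6; 0 0 0) = Δ·Π!·Σ² = 14/715  (sign -1)
sum: t=0:+1/60480 t=1:−1/161280 = 1/96768
3j²(6 2 6; 3 -1 -2) = Δ·Π!·Σ² = 15/1001  (sign +1)
combine: 4πI² = 845·14/715·15/1001 = 30/121
take √, sign -1: I = -0.14046335
No selection rule forces the value: the integral is nonzero (none).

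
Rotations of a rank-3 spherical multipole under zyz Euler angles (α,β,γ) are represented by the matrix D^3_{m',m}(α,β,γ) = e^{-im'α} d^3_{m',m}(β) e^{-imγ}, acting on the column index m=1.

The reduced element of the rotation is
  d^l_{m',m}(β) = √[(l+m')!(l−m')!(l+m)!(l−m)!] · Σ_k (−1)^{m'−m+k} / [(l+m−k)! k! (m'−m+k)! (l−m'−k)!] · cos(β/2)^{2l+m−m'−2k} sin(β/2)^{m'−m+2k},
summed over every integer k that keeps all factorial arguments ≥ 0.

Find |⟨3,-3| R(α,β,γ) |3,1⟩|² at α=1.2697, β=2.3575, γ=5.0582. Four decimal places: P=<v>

D^3_{-3,1}(1.2697,2.3575,5.0582) = e^{-i·-3·1.2697}·d^3_{-3,1}(2.3575)·e^{-i·1·5.0582}. Compute d first:
c=cos(2.357500/2)=0.382080, s=sin(2.357500/2)=0.924129; N=√[1·720·24·2]=185.903201
The bounds max(0,m−m')=4 and min(l+m,l−m')=4 give 1 term
  k=4: (−1)^0·185.9032/(48)·0.3821^2·0.9241^4 = +0.412369
d^3_{-3,1}(2.3575) = +0.412369
|D^3_{-3,1}|² = |d^3_{-3,1}(β)|² = (+0.412369)² = 0.170048 (the z-rotation phases have unit modulus)

P=0.1700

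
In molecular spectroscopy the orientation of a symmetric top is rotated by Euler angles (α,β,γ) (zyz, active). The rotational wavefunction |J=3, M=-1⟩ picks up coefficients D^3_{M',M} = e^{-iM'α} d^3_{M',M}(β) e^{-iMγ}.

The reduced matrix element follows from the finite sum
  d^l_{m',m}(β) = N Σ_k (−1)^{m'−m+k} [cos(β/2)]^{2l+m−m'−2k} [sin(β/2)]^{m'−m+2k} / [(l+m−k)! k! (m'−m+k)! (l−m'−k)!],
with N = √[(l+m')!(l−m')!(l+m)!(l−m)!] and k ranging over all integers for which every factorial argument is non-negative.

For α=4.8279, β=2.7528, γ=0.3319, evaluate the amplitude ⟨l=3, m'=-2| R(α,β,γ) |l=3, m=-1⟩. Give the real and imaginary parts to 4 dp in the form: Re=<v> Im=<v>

Re=0.0357 Im=0.0225

First d^3_{-2,-1}(β=2.7528), then the phase factors e^{-i(-2)α} and e^{-i(-1)γ}:
Half-angle: c=0.193174, s=0.981164. N=√(1·120·2·24)=75.894664
Admissible k: 1..2 (factorial args all ≥0)
  k=1: (−1)^0·75.8947/(24)·0.1932^5·0.9812^1 = +0.000835
  k=2: (−1)^1·75.8947/(12)·0.1932^3·0.9812^3 = -0.043063
d^3_{-2,-1}(2.7528) = +0.000835 -0.043063 = -0.042228
D = (-0.973433-0.228973i)·(-0.042228)·(+0.945425+0.325840i) = +0.035712+0.022536i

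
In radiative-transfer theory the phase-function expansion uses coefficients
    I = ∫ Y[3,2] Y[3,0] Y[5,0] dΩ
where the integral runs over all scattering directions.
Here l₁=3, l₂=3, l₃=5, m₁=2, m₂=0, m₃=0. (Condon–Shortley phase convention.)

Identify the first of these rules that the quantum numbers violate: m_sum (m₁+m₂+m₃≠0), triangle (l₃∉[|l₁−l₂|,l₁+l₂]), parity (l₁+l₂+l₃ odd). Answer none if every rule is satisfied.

m₁+m₂+m₃ = 2 + 0 + 0 = 2  ✗
triangle: |3−3|=0 ≤ l₃=5 ≤ 3+3=6
parity: l₁+l₂+l₃ = 11 is odd

m_sum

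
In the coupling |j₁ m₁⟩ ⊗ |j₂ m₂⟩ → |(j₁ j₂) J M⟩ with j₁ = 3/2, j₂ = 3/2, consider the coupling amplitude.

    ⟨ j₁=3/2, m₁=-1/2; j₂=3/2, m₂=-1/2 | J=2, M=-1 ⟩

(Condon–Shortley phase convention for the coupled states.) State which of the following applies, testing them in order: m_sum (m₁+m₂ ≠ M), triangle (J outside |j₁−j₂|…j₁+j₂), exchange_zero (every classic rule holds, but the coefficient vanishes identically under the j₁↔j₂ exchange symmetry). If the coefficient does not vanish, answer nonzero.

exchange_zero

m-sum: m₁+m₂ = -1/2+(-1/2) = -1, M = -1  ✓
triangle: |j₁−j₂| = 0 ≤ J = 2 ≤ j₁+j₂ = 3  ✓
exchange: j₁=j₂ and m₁=m₂, and (−1)^(j₁+j₂−J) = (−1)^1 = −1 forces ⟨j₁m₁;j₂m₂|JM⟩ = −⟨j₂m₂;j₁m₁|JM⟩ = −⟨j₁m₁;j₂m₂|JM⟩ ⇒ the coefficient vanishes identically
Racah sum check: Σ_k collapses to 0 ⇒ CG = 0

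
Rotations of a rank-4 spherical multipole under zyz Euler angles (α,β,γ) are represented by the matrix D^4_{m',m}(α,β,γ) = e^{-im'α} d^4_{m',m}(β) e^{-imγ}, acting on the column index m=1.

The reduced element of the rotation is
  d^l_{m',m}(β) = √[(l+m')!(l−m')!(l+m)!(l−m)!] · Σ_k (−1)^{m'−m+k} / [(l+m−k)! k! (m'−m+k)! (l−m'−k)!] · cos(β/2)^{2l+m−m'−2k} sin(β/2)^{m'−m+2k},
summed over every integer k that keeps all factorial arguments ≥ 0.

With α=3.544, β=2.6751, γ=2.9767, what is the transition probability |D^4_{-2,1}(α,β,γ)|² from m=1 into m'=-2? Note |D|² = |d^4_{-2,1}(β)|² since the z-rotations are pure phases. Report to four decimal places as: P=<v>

First d^4_{-2,1}(β=2.6751), then the phase factors e^{-i(-2)α} and e^{-i(1)γ}:
Half-angle: c=0.231137, s=0.972921. N=√(2·720·120·6)=1018.233765
k: max(0,(1)−(-2))=3 … min(4+(1),4−(-2))=5
  k=3: (−1)^0·1018.2338/(72)·0.2311^5·0.9729^3 = +0.008592
  k=4: (−1)^1·1018.2338/(48)·0.2311^3·0.9729^5 = -0.228351
  k=5: (−1)^2·1018.2338/(240)·0.2311^1·0.9729^7 = +0.809188
d^4_{-2,1}(2.6751) = +0.008592 -0.228351 +0.809188 = +0.589429
|D^4_{-2,1}|² = |d^4_{-2,1}(β)|² = (+0.589429)² = 0.347426 (the z-rotation phases have unit modulus)

P=0.3474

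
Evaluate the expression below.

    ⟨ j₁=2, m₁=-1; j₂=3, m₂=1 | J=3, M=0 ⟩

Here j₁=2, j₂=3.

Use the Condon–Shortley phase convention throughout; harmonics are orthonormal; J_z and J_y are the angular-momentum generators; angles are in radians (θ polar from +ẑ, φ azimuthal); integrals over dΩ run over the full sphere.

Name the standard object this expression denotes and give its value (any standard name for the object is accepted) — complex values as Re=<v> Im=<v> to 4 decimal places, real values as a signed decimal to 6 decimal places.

Clebsch–Gordan coefficient, +√(1/30) ≈ +0.182574

This is a Clebsch–Gordan (vector-coupling) coefficient.
triangle: 2!×2!×4!/9! = 96/362880
(j±m)!: 1!×3!×4!×2!×3!×3! = 10368
prefactor² = (2J+1)×Δ×N² = 96/5
  k=1: −1/(1!×1!×2!×3!×0!×1!) = -1/12
  k=2: +1/(2!×0!×1!×2!×1!×2!) = 1/8
Σ = 1/24  ⇒  CG² = 96/5×(1/24)² = 1/30
CG = +√(1/30) = +0.182574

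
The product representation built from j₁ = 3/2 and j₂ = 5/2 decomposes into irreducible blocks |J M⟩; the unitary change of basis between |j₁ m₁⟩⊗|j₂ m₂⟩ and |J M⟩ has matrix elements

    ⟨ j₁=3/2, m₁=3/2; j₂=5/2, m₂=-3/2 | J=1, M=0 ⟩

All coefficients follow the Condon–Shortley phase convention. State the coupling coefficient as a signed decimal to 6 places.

triangle: 3!·0!·2!/6! = 12/720
(j±m)!: 3!·0!·1!·4!·1!·1! = 144
prefactor² = (2J+1)·Δ·N² = 36/5
  k=0: +1/(0!·3!·0!·1!·0!·1!) = 1/6
Σ = 1/6  ⇒  CG² = 36/5·(1/6)² = 1/5
CG = +√(1/5) = +0.447214

+√(1/5) ≈ +0.447214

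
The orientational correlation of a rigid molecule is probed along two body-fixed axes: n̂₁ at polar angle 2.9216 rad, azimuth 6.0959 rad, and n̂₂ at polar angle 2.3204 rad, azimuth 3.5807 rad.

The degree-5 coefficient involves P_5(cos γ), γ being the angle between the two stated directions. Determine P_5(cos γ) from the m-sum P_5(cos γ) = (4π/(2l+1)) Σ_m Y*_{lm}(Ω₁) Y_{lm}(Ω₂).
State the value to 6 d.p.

0.007132

Expand P_5 via completeness: Σ_{m} conj(Y_{5,m}) at Ω₁ times Y_{5,m} at Ω₂ —
  [-5]  conj(Y_{5,-5})(Ω₁) = 0.00014 - 0.00019j ; Y_{5,-5}(Ω₂) = 0.05704 + 0.07910j ; Δ = 0.00002 + 0.00000j
  [-4]  conj(Y_{5,-4})(Ω₁) = -0.00238 + 0.00221j ; Y_{5,-4}(Ω₂) = 0.05298 + 0.28212j ; Δ = -0.00075 - 0.00055j
  [-3]  conj(Y_{5,-3})(Ω₁) = 0.02304 - 0.01450j ; Y_{5,-3}(Ω₂) = -0.10812 + 0.41738j ; Δ = 0.00356 + 0.01118j
  [-2]  conj(Y_{5,-2})(Ω₁) = -0.13613 + 0.05352j ; Y_{5,-2}(Ω₂) = -0.15513 + 0.18698j ; Δ = 0.01111 - 0.03376j
  [-1]  conj(Y_{5,-1})(Ω₁) = 0.46107 - 0.08738j ; Y_{5,-1}(Ω₂) = 0.20657 - 0.09702j ; Δ = 0.08676 - 0.06278j
  [+0]  conj(Y_{5,0})(Ω₁) = -0.62500 + 0.00000j ; Y_{5,0}(Ω₂) = 0.31229 + 0.00000j ; Δ = -0.19518 + 0.00000j
  [+1]  conj(Y_{5,1})(Ω₁) = -0.46107 - 0.08738j ; Y_{5,1}(Ω₂) = -0.20657 - 0.09702j ; Δ = 0.08676 + 0.06278j
  [+2]  conj(Y_{5,2})(Ω₁) = -0.13613 - 0.05352j ; Y_{5,2}(Ω₂) = -0.15513 - 0.18698j ; Δ = 0.01111 + 0.03376j
  [+3]  conj(Y_{5,3})(Ω₁) = -0.02304 - 0.01450j ; Y_{5,3}(Ω₂) = 0.10812 + 0.41738j ; Δ = 0.00356 - 0.01118j
  [+4]  conj(Y_{5,4})(Ω₁) = -0.00238 - 0.00221j ; Y_{5,4}(Ω₂) = 0.05298 - 0.28212j ; Δ = -0.00075 + 0.00055j
  [+5]  conj(Y_{5,5})(Ω₁) = -0.00014 - 0.00019j ; Y_{5,5}(Ω₂) = -0.05704 + 0.07910j ; Δ = 0.00002 - 0.00000j
Total Σ_m = 0.00624 - 0.00000j. Multiply by 1.142397: 0.00713 - 0.00000j. P_5(cos γ) = 0.007132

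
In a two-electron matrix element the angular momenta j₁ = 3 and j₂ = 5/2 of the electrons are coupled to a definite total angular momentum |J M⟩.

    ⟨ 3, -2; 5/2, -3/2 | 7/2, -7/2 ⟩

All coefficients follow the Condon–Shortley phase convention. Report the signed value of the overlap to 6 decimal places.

j₁+j₂−J=2  J+j₁−j₂=4  J−j₁+j₂=3  j₁+j₂+J+1=10
(j₁±m₁, j₂±m₂, J±M) = (1,5,1,4,0,7)
P² = 9216
sum k=1..1:
  [1] −1/144 = -1/144
S = -1/144
C² = P²·S² = 4/9 ; C = -0.666667

−√(4/9) = -0.666667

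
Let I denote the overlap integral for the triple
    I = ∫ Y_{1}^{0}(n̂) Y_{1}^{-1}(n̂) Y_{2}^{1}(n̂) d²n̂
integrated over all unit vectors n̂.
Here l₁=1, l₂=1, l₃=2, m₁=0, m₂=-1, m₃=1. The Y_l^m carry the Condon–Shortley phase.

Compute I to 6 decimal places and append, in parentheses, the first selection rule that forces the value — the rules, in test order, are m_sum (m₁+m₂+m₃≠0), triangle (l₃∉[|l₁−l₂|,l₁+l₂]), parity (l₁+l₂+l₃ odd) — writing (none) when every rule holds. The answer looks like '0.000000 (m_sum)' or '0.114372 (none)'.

Checks pass: Σm=0; 4 even; l₃=2∈[0,2].
(2·1+1)(2·1+1)(2·2+1) = 45
Δ: 0! 2! 2! / 5! → 1/30
sum: t=0:+1/1 = 1/1
3j²(1 1 2; 0 0 0) = Δ·Π!·Σ² = 2/15  (sign +1)
sum: t=0:+1/2 = 1/2
3j²(1 1 2; 0 -1 1) = Δ·Π!·Σ² = 1/10  (sign -1)
combine: 4πI² = 45·2/15·1/10 = 3/5
take √, sign -1: I = -0.21850969
No selection rule forces the value: the integral is nonzero (none).

-0.218510 (none)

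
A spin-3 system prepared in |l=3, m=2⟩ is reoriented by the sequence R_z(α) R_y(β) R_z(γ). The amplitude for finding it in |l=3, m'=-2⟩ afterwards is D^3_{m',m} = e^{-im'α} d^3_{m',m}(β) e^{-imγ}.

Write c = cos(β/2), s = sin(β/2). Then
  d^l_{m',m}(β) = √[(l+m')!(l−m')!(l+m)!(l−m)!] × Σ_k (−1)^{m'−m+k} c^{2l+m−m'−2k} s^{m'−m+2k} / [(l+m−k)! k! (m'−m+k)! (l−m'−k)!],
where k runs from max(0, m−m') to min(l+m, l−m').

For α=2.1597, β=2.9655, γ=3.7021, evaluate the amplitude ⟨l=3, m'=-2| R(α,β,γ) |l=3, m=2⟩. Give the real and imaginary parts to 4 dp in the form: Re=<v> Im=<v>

D^3_{-2,2}(2.1597,2.9655,3.7021) = e^{-i·-2·2.1597}·d^3_{-2,2}(2.9655)·e^{-i·2·3.7021}. Compute d first:
Half-angle: c=0.087933, s=0.996126. N=√(1·120·120·1)=120.000000
k∈{4,5} keeps every argument non-negative
  k=4: (−1)^0·120.0000/(24)·0.0879^2·0.9961^4 = +0.038065
  k=5: (−1)^1·120.0000/(120)·0.0879^0·0.9961^6 = -0.976982
d^3_{-2,2}(2.9655) = +0.038065 -0.976982 = -0.938917
Attach z-rotation phases: D = e^{-i(-2)(2.1597)}·(-0.938917)·e^{-i(2)(3.7021)} = +0.937404+0.053295i

Re=0.9374 Im=0.0533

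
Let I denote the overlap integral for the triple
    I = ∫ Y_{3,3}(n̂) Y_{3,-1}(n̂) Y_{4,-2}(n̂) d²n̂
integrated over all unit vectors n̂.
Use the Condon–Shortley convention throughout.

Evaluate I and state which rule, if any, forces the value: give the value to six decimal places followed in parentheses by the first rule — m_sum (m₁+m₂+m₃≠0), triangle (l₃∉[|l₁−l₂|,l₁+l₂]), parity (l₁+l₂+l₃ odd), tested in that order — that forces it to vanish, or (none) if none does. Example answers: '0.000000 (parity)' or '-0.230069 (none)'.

-0.188451 (none)

Checks pass: Σm=0; 10 even; l₃=4∈[0,6].
(2·3+1)(2·3+1)(2·4+1) = 441
Δ: 2! 4! 4! / 11! → 1/34650
sum: t=0:+1/72 t=1:−1/16 t=2:+1/72 = -5/144
3j²(3 3 4; 0 0 0) = Δ·Π!·Σ² = 2/77  (sign -1)
sum: t=0:+1/192 = 1/192
3j²(3 3 4; 3 -1 -2) = Δ·Π!·Σ² = 3/77  (sign +1)
combine: 4πI² = 441·2/77·3/77 = 54/121
take √, sign -1: I = -0.18845135
No selection rule forces the value: the integral is nonzero (none).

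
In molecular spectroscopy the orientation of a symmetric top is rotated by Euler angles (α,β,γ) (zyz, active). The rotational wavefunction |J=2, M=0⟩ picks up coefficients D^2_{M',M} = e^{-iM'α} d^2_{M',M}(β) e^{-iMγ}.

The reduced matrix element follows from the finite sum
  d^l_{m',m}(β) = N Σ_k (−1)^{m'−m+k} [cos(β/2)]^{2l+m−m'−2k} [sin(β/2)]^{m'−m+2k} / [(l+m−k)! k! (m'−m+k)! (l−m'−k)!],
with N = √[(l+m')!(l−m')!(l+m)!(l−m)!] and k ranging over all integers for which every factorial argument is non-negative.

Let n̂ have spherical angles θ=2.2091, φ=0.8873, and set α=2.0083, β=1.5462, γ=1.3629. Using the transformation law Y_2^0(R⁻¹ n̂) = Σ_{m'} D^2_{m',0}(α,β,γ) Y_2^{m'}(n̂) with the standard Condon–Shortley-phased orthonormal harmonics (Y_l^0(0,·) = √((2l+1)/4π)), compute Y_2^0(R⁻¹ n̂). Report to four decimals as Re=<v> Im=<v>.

Need the full column D^2_{m',0} for m'=−2..2 at α=2.0083, β=1.5462, γ=1.3629.
cos(β/2)=0.715749, sin(β/2)=0.698357
d^2_{-2,0}: single k=2 term ⇒ +0.612002;  D = -0.392288-0.469741i
d^2_{-1,0}: k∈[1..2] ⇒ +0.627243 -0.597131 = +0.030112;  D = -0.012758+0.027276i
d^2_{0,0}: k∈[0..2] ⇒ +0.262448 -0.999395 +0.237854 = -0.499093;  D = -0.499093+0.000000i
d^2_{1,0}: k∈[0..1] ⇒ -0.627243 +0.597131 = -0.030112;  D = +0.012758+0.027276i
d^2_{2,0}: single k=0 term ⇒ +0.612002;  D = -0.392288+0.469741i
Y_2^{m'}(θ=2.2091,φ=0.8873) and Σ D·Y over m':
  (-0.3923-0.4697i)·(-0.0504-0.2440i)  (-0.0128+0.0273i)·(-0.2335+0.2866i)  (-0.4991+0.0000i)·(+0.0205+0.0000i)  (+0.0128+0.0273i)·(+0.2335+0.2866i)  (-0.3923+0.4697i)·(-0.0504+0.2440i)
Y_2^0(R⁻¹ n̂) = -0.209576+0.000000i

Re=-0.2096 Im=0.0000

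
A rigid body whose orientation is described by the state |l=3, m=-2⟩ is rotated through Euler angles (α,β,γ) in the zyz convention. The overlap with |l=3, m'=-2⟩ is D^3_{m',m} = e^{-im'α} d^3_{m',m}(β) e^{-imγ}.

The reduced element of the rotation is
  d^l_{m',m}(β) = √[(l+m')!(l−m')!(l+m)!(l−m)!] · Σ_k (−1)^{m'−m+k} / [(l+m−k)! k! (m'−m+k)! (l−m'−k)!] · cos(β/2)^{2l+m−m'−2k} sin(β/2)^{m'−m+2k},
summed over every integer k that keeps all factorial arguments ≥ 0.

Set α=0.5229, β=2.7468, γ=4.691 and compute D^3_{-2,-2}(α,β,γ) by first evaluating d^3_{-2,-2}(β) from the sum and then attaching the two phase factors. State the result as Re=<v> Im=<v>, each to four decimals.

Re=0.0038 Im=0.0059

First d^3_{-2,-2}(β=2.7468), then the phase factors e^{-i(-2)α} and e^{-i(-2)γ}:
With c≡cos(β/2)=0.196117 and s≡sin(β/2)=0.980581, N=[1·120·1·120]^{1/2}=120.000000
k: max(0,(-2)−(-2))=0 … min(3+(-2),3−(-2))=1
  k=0: (−1)^0·120.0000/(120)·0.1961^6·0.9806^0 = +0.000057
  k=1: (−1)^1·120.0000/(24)·0.1961^4·0.9806^2 = -0.007112
d^3_{-2,-2}(2.7468) = +0.000057 -0.007112 = -0.007055
Attach z-rotation phases: D = e^{-i(-2)(0.5229)}·(-0.007055)·e^{-i(-2)(4.6910)} = +0.003794+0.005948i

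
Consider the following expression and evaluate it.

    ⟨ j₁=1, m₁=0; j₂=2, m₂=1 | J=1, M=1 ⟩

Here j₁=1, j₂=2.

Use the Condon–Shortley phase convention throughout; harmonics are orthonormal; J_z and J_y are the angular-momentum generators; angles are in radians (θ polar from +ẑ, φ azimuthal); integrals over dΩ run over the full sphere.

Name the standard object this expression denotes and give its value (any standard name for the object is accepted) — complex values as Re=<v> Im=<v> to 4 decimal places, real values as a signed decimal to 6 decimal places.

This is a Clebsch–Gordan (vector-coupling) coefficient.
triangle: 2!×0!×2!/5! = 4/120
(j±m)!: 1!×1!×3!×1!×2!×0! = 12
prefactor² = (2J+1)×Δ×N² = 6/5
  k=1: −1/(1!×1!×0!×2!×0!×0!) = -1/2
Σ = -1/2  ⇒  CG² = 6/5×(-1/2)² = 3/10
CG = −√(3/10) = -0.547723

Clebsch–Gordan coefficient, −√(3/10) ≈ -0.547723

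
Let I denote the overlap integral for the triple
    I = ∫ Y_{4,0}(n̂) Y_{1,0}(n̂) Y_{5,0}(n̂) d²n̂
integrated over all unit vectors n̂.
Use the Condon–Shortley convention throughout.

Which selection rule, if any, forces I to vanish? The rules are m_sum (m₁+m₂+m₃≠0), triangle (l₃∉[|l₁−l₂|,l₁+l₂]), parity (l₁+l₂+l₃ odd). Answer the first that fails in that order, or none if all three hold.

none

azimuthal sum: 0 + 0 + 0 = 0  ✓
3 ≤ 5 ≤ 5 (triangle on l)  ✓
L = 4 + 1 + 5 = 10 (even)  ✓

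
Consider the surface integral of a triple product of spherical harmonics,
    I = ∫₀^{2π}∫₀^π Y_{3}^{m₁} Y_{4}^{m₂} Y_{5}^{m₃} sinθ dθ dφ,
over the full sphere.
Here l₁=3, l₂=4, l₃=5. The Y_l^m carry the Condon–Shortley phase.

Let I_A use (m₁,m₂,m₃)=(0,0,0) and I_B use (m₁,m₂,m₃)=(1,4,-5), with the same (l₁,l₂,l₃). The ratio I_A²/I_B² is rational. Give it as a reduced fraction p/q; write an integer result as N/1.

l's match ⇒ only the (l;m) 3-j factors differ between A and B.
A: triangle coeff Δ(3,4,5) = 1/180180; Σ_t [0,2]: t=0:+1/576 t=1:−1/144 t=2:+1/576 = -1/288; (3j)²=20/1001 [(3 4 5; 0 0 0)], sign=+1
B: triangle coeff Δ(3,4,5) = 1/180180; Σ_t [2,2]: t=2:+1/34560 = 1/34560; (3j)²=14/429 [(3 4 5; 1 4 -5)], sign=+1
I_A²/I_B² = (20/1001)/(14/429) = 30/49

30/49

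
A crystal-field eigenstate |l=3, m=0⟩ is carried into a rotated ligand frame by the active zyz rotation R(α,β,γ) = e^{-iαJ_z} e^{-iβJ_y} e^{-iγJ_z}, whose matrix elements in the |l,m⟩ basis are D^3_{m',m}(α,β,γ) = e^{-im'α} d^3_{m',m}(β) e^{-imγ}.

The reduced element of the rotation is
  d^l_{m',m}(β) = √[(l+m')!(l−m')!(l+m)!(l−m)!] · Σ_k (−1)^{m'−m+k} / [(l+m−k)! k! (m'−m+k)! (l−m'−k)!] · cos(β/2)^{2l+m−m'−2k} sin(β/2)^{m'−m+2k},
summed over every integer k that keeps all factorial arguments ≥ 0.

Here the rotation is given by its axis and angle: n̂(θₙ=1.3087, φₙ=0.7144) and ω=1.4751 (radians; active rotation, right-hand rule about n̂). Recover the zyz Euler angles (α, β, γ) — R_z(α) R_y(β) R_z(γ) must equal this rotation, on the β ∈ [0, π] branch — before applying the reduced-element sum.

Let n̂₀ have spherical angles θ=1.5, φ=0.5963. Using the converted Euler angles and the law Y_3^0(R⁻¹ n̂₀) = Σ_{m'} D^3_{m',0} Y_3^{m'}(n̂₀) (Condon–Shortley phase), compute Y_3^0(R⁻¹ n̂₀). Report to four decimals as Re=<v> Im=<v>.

Re=-0.3111 Im=0.0000

Axis–angle → zyz. n̂ = (sinθₙcosφₙ, sinθₙsinφₙ, cosθₙ) = (+0.729686, +0.632790, +0.259106), ω = 1.4751.
R = I cosω + sinω [n̂]ₓ + (1−cosω) n̂n̂ᵀ gives
  R = [+0.577117, +0.159698, +0.800895; +0.675539, +0.457713, -0.578054; -0.458894, +0.874640, +0.156271]
β = atan2(√(R₁₃²+R₂₃²), R₃₃) = 1.413882; α = atan2(R₂₃, R₁₃) mod 2π = 5.658004; γ = atan2(R₃₂, −R₃₁) mod 2π = 1.087611
Need the full column D^3_{m',0} for m'=−3..3 at α=5.6580, β=1.4139, γ=1.0876.
cos(β/2)=0.760352, sin(β/2)=0.649511
d^3_{-3,0}: single k=3 term ⇒ +0.538665;  D = -0.161628-0.513845i
d^3_{-2,0}: k∈[2..3] ⇒ +0.772312 -0.563555 = +0.208758;  D = +0.065754-0.198132i
d^3_{-1,0}: k∈[1..3] ⇒ +0.571810 -1.251745 +0.304465 = -0.375470;  D = -0.304452+0.219742i
d^3_{0,0}: k∈[0..3] ⇒ +0.193237 -1.269039 +0.926015 -0.075079 = -0.224866;  D = -0.224866+0.000000i
d^3_{1,0}: k∈[0..2] ⇒ -0.571810 +1.251745 -0.304465 = +0.375470;  D = +0.304452+0.219742i
d^3_{2,0}: k∈[0..1] ⇒ +0.772312 -0.563555 = +0.208758;  D = +0.065754+0.198132i
d^3_{3,0}: single k=0 term ⇒ -0.538665;  D = +0.161628-0.513845i
Y_3^{m'}(θ=1.5,φ=0.5963) and Σ D·Y over m':
  (-0.1616-0.5138i)·(-0.0896-0.4043i)  (+0.0658-0.1981i)·(+0.0266-0.0668i)  (-0.3045+0.2197i)·(-0.2601+0.1765i)  (-0.2249+0.0000i)·(-0.0785+0.0000i)  (+0.3045+0.2197i)·(+0.2601+0.1765i)  (+0.0658+0.1981i)·(+0.0266+0.0668i)  (+0.1616-0.5138i)·(+0.0896-0.4043i)
Y_3^0(R⁻¹ n̂) = -0.311073-0.000000i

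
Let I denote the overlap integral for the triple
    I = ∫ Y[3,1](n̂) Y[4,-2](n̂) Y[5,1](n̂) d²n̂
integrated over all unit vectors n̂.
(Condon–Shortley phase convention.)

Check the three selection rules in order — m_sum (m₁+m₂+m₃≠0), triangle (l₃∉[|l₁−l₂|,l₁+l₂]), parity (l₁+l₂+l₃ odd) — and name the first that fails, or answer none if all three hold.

none

azimuthal sum: 1 − 2 + 1 = 0  ✓
1 ≤ 5 ≤ 7 (triangle on l)  ✓
L = 3 + 4 + 5 = 12 (even)  ✓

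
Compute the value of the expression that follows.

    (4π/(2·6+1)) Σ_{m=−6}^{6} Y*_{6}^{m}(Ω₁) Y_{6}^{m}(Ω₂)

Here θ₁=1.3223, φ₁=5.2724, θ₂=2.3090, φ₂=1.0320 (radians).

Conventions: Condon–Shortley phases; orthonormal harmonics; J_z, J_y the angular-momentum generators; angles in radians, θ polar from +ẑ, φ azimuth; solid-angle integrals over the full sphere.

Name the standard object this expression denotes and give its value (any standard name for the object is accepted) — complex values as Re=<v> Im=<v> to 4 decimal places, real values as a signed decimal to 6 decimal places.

This sum is the spherical-harmonic addition theorem: it equals the Legendre polynomial P_l(cos γ) of the angle γ between the two directions.
Expand P_6 via completeness: Σ_{m} conj(Y_{6,m}) at Ω₁ times Y_{6,m} at Ω₂ —
  m=-6: (+0.391092+0.086829i) × (+0.078790+0.007205i) = +0.030189+0.009659i  (running Σ = +0.030189+0.009659i)
  m=-5: (+0.117943+0.331795i) × (-0.107924-0.224789i) = +0.061855-0.062321i  (running Σ = +0.092044-0.052662i)
  m=-4: (+0.065376-0.082646i) × (-0.234601+0.354672i) = +0.013975+0.042576i  (running Σ = +0.106019-0.010086i)
  m=-3: (+0.338574+0.037132i) × (+0.351181+0.016022i) = +0.118306+0.018465i  (running Σ = +0.224325+0.008379i)
  m=-2: (-0.004257-0.008795i) × (+0.032362+0.060207i) = +0.000392-0.000541i  (running Σ = +0.224717+0.007838i)
  m=-1: (+0.172476-0.275096i) × (+0.191304-0.320016i) = -0.055040-0.107822i  (running Σ = +0.169677-0.099984i)
  m=0: (+0.015890-0.000000i) × (-0.037976+0.000000i) = -0.000603+0.000000i  (running Σ = +0.169073-0.099984i)
  m=1: (-0.172476-0.275096i) × (-0.191304-0.320016i) = -0.055040+0.107822i  (running Σ = +0.114033+0.007838i)
  m=2: (-0.004257+0.008795i) × (+0.032362-0.060207i) = +0.000392+0.000541i  (running Σ = +0.114425+0.008379i)
  m=3: (-0.338574+0.037132i) × (-0.351181+0.016022i) = +0.118306-0.018465i  (running Σ = +0.232731-0.010086i)
  m=4: (+0.065376+0.082646i) × (-0.234601-0.354672i) = +0.013975-0.042576i  (running Σ = +0.246706-0.052662i)
  m=5: (-0.117943+0.331795i) × (+0.107924-0.224789i) = +0.061855+0.062321i  (running Σ = +0.308561+0.009659i)
  m=6: (+0.391092-0.086829i) × (+0.078790-0.007205i) = +0.030189-0.009659i  (running Σ = +0.338750-0.000000i)
Accumulated sum +0.338750-0.000000i; after 4π/(2l+1) scaling, +0.327450-0.000000i ⇒ P_6 = 0.327450

Legendre polynomial (addition theorem), +0.327450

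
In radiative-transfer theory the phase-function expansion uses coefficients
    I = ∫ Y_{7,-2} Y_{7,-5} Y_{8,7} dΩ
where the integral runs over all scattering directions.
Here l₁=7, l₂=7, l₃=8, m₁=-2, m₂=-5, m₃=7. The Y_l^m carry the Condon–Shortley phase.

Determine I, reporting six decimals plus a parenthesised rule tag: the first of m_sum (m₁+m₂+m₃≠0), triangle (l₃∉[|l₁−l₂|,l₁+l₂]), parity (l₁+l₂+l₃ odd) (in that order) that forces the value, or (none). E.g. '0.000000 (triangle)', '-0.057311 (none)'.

m-sum 0 ✓  L=22 even ✓  0≤8≤14 ✓
Π(2lᵢ+1) = 15×15×17 = 3825
triangle coeff Δ(7,7,8) = 1/22086194130
Σ_t [0,6]: t=0:+1/18289152000 t=1:−1/248832000 t=2:+1/24883200 t=3:−1/11943936 t=4:+1/24883200 t=5:−1/248832000 t=6:+1/18289152000 = -11/975421440
(3j)²=1750/289731 [(7 7 8; 0 0 0)], sign=-1
Σ_t [1,2]: t=1:−1/24385536000 t=2:+1/9754214400 = 1/16257024000
(3j)²=486/52003 [(7 7 8; -2 -5 7)], sign=-1
⇒ 4πI² = 9112500/42204149
I = (+1)√(9112500/42204149/(4π)) = 0.13107995
No selection rule forces the value: the integral is nonzero (none).

0.131080 (none)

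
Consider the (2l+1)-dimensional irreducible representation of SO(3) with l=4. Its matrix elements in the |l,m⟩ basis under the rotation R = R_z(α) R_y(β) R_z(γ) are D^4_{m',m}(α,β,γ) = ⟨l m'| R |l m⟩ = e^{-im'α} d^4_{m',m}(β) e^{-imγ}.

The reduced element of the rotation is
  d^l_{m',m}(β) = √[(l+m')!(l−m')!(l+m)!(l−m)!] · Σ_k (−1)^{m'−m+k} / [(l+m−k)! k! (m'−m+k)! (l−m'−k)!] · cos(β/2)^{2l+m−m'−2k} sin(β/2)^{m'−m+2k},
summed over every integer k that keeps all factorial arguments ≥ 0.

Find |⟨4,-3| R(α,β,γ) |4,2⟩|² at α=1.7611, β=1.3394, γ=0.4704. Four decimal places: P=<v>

Split into d^4_{-3,2}(β=1.3394) × two z-phases.
c=cos(1.339400/2)=0.784008, s=sin(1.339400/2)=0.620751; N=√[1·5040·720·2]=2693.993318
k: max(0,(2)−(-3))=5 … min(4+(2),4−(-3))=6
  k=5: (−1)^0·2693.9933/(240)·0.7840^3·0.6208^5 = +0.498578
  k=6: (−1)^1·2693.9933/(720)·0.7840^1·0.6208^7 = -0.104185
d^4_{-3,2}(1.3394) = +0.498578 -0.104185 = +0.394393
|D^4_{-3,2}|² = |d^4_{-3,2}(β)|² = (+0.394393)² = 0.155546 (the z-rotation phases have unit modulus)

P=0.1555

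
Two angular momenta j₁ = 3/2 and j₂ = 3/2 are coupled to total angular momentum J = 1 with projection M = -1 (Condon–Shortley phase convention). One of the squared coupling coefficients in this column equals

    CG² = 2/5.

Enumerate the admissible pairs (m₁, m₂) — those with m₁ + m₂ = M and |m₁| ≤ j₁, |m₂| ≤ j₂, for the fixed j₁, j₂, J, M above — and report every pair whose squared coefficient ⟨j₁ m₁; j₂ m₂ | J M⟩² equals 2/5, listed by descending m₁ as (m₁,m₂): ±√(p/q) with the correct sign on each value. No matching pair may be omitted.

Admissible pairs with m₁+m₂ = M = -1: (-3/2,1/2), (-1/2,-1/2), (1/2,-3/2)
  (m₁,m₂)=(1/2,-3/2): CG² = 3/10, CG = +√(3/10)
  (m₁,m₂)=(-1/2,-1/2): CG² = 2/5, CG = −√(2/5)   ← matches the target
  (m₁,m₂)=(-3/2,1/2): CG² = 3/10, CG = +√(3/10)
Pairs with CG² = 2/5: (-1/2,-1/2): −√(2/5)

(-1/2,-1/2): −√(2/5)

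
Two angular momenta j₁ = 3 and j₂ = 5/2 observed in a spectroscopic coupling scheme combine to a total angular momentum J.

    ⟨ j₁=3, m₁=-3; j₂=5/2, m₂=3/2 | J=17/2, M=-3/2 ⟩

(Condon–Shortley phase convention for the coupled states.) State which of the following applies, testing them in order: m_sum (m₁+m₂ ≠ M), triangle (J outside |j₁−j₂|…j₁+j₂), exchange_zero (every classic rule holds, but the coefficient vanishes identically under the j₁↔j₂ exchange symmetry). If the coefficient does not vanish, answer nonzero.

triangle

m-sum: m₁+m₂ = -3+3/2 = -3/2, M = -3/2  ✓
triangle: need |j₁−j₂| ≤ J ≤ j₁+j₂, i.e. J ∈ [1/2, 11/2]; J = 17/2 is outside ✗ ⇒ coefficient is 0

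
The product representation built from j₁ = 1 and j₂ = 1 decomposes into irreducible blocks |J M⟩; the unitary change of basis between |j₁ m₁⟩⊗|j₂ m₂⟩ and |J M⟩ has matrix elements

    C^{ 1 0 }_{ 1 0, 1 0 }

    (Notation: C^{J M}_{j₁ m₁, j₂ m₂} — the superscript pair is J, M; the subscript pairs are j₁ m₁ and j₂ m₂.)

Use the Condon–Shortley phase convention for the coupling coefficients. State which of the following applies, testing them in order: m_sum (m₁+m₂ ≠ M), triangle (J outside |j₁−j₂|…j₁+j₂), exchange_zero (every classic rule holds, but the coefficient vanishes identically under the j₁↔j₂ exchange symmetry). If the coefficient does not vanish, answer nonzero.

m-sum: m₁+m₂ = 0+0 = 0, M = 0  ✓
triangle: |j₁−j₂| = 0 ≤ J = 1 ≤ j₁+j₂ = 2  ✓
exchange: j₁=j₂ and m₁=m₂, and (−1)^(j₁+j₂−J) = (−1)^1 = −1 forces ⟨j₁m₁;j₂m₂|JM⟩ = −⟨j₂m₂;j₁m₁|JM⟩ = −⟨j₁m₁;j₂m₂|JM⟩ ⇒ the coefficient vanishes identically
Racah sum check: Σ_k collapses to 0 ⇒ CG = 0

exchange_zero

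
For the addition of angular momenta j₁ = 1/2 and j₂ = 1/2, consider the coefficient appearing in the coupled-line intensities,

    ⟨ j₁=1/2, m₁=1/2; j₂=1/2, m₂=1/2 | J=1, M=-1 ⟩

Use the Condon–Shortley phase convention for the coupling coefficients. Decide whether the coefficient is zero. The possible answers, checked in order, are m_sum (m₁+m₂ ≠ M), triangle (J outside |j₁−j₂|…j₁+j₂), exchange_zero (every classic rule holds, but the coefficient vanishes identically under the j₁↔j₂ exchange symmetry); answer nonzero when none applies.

m_sum

m-sum: m₁+m₂ = 1/2+1/2 = 1, M = -1  ✗ ⇒ coefficient is 0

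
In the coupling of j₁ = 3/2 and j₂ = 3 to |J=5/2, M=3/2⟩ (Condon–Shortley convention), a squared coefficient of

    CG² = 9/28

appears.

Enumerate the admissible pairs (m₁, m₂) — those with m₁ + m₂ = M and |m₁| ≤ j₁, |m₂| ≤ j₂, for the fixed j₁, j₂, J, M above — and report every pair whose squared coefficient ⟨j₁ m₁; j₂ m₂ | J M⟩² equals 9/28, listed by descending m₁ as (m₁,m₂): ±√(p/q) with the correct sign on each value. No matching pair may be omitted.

(-3/2,3): +√(9/28)

Admissible pairs with m₁+m₂ = M = 3/2: (-3/2,3), (-1/2,2), (1/2,1), (3/2,0)
  (m₁,m₂)=(3/2,0): CG² = 9/35, CG = +√(9/35)
  (m₁,m₂)=(1/2,1): CG² = 7/20, CG = −√(7/20)
  (m₁,m₂)=(-1/2,2): CG² = 1/14, CG = +√(1/14)
  (m₁,m₂)=(-3/2,3): CG² = 9/28, CG = +√(9/28)   ← matches the target
Pairs with CG² = 9/28: (-3/2,3): +√(9/28)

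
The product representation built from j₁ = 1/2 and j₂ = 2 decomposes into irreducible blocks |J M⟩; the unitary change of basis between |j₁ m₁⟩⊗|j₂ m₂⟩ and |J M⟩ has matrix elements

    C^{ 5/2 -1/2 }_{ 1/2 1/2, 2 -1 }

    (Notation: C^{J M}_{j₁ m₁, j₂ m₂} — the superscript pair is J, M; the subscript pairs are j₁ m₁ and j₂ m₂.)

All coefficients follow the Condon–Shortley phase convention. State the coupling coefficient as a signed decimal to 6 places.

+√(2/5) ≈ +0.632456

j₁+j₂−J=0  J+j₁−j₂=1  J−j₁+j₂=4  j₁+j₂+J+1=6
(j₁±m₁, j₂±m₂, J±M) = (1,0,1,3,2,3)
P² = 72/5
sum k=0..0:
  [0] +1/6 = 1/6
S = 1/6
C² = P²·S² = 2/5 ; C = +0.632456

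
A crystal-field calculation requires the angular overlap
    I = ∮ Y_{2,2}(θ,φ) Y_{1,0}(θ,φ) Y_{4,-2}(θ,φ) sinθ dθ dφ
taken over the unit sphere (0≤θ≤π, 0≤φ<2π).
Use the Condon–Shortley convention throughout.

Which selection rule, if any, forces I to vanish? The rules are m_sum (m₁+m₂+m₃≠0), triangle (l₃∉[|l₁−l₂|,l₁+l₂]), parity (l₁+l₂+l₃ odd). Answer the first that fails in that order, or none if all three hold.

triangle

azimuthal sum: 2 + 0 − 2 = 0  ✓
l₃ must lie in [1,3]; have l₃=4  ✗
L = 2 + 1 + 4 = 7 (odd)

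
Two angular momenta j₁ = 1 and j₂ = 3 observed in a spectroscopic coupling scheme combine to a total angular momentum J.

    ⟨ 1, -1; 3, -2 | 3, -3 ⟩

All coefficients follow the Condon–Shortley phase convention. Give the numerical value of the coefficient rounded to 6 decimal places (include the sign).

-0.500000  (= −√(1/4))

j₁+j₂−J=1  J+j₁−j₂=1  J−j₁+j₂=5  j₁+j₂+J+1=8
(j₁±m₁, j₂±m₂, J±M) = (0,2,1,5,0,6)
P² = 3600
sum k=1..1:
  [1] −1/120 = -1/120
S = -1/120
C² = P²·S² = 1/4 ; C = -0.500000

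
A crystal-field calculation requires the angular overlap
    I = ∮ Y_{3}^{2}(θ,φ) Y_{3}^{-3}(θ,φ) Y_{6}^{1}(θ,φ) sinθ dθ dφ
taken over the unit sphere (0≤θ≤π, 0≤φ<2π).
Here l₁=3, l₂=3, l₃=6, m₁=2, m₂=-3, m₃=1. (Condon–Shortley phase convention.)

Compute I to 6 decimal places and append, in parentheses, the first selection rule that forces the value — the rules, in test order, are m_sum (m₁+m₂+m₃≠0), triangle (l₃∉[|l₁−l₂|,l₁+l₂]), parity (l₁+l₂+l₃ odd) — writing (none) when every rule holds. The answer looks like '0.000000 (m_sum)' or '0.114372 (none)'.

-0.031364 (none)

Checks pass: Σm=0; 12 even; l₃=6∈[0,6].
(2·3+1)(2·3+1)(2·6+1) = 637
Δ: 0! 6! 6! / 13! → 1/12012
sum: t=0:+1/1296 = 1/1296
3j²(3 3 6; 0 0 0) = Δ·Π!·Σ² = 100/3003  (sign +1)
sum: t=0:+1/86400 = 1/86400
3j²(3 3 6; 2 -3 1) = Δ·Π!·Σ² = 1/1716  (sign -1)
combine: 4πI² = 637·100/3003·1/1716 = 175/14157
take √, sign -1: I = -0.03136379
No selection rule forces the value: the integral is nonzero (none).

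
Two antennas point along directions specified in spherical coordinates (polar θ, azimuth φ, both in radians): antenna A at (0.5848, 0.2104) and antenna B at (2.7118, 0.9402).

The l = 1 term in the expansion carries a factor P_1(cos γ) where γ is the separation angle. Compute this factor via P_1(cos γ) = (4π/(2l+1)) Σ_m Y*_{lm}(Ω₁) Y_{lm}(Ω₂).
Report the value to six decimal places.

-0.586551

Expand P_1 via completeness: Σ_{m} conj(Y_{1,m}) at Ω₁ times Y_{1,m} at Ω₂ —
  [-1]  conj(Y_{1,-1})(Ω₁) = +0.186518+0.039833i ; Y_{1,-1}(Ω₂) = +0.084883-0.116274i ; Δ = +0.020464-0.018306i
  [+0]  conj(Y_{1,0})(Ω₁) = +0.407408-0.000000i ; Y_{1,0}(Ω₂) = -0.444165+0.000000i ; Δ = -0.180956+0.000000i
  [+1]  conj(Y_{1,1})(Ω₁) = -0.186518+0.039833i ; Y_{1,1}(Ω₂) = -0.084883-0.116274i ; Δ = +0.020464+0.018306i
Total Σ_m = -0.140029+0.000000i. Multiply by 4.188790: -0.586551+0.000000i. P_1(cos γ) = -0.586551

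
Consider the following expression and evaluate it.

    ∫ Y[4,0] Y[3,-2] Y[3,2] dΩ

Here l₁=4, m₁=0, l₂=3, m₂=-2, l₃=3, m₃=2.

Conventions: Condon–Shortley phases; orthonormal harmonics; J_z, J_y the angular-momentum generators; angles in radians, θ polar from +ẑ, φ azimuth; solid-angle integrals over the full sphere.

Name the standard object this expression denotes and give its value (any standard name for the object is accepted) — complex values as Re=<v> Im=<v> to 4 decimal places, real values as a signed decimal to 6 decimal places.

This is a Gaunt coefficient — the integral of a triple product of spherical harmonics over the sphere.
m-sum 0 ✓  L=10 even ✓  1≤3≤7 ✓
Π(2lᵢ+1) = 9×7×7 = 441
triangle coeff Δ(4,3,3) = 1/34650
Σ_t [1,3]: t=1:−1/72 t=2:+1/16 t=3:−1/72 = 5/144
(3j)²=2/77 [(4 3 3; 0 0 0)], sign=-1
Σ_t [0,1]: t=0:+1/576 t=1:−1/72 = -7/576
(3j)²=7/198 [(4 3 3; 0 -2 2)], sign=+1
⇒ 4πI² = 49/121
I = (-1)√(49/121/(4π)) = -0.17951487

Gaunt coefficient, -0.179515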